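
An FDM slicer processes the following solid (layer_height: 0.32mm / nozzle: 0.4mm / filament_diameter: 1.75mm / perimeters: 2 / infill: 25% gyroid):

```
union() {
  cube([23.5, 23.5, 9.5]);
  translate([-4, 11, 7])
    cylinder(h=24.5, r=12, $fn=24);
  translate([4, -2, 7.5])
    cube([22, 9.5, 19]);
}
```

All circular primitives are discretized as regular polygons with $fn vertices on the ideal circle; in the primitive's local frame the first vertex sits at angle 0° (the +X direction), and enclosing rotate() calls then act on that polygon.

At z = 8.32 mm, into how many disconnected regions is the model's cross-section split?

At z = 8.32 mm: the 23.5×23.5 cube contributes its full rectangle; the r=12 cylinder at (-4, 11) contributes a regular 24-gon of circumradius 12; the 22×9.5 cube at (4, -2) contributes its full rectangle; Merging all regions: the regions partially overlap (shared area 276.14 mm²), so overlapping operands fuse into one piece — 1 connected region. The result has 1 disconnected region.

1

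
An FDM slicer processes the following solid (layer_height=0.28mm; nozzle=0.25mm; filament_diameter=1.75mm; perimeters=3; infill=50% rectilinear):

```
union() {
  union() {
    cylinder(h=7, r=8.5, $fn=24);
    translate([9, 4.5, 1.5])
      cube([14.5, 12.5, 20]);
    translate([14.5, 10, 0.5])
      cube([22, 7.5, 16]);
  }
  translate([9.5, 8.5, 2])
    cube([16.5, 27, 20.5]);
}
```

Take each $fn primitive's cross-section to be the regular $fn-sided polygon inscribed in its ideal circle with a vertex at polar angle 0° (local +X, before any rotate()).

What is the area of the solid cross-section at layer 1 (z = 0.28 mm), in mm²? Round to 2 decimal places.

At z = 0.28 mm: the cylinder: section is a regular 24-gon, circumradius r=8.5 (area = (24/2)·8.500²·sin(360°/24) = 224.40 mm²); the cube at (9, 4.5) does not reach this height (z outside [1.5, 21.5]); the cube at (14.5, 10) is not intersected at this z (z outside [0.5, 16.5]); Taking the union: only the r=8.5 cylinder is present, so the union is just that shape — area = 224.40 mm²; the cube at (9.5, 8.5) does not reach this height (z outside [2, 22.5]); Taking the union: only the result so far is present, so the union is just that shape — area = 224.40 mm². Overall, the cross-section is a single solid region. Net area = 224.40 mm².

224.40 mm²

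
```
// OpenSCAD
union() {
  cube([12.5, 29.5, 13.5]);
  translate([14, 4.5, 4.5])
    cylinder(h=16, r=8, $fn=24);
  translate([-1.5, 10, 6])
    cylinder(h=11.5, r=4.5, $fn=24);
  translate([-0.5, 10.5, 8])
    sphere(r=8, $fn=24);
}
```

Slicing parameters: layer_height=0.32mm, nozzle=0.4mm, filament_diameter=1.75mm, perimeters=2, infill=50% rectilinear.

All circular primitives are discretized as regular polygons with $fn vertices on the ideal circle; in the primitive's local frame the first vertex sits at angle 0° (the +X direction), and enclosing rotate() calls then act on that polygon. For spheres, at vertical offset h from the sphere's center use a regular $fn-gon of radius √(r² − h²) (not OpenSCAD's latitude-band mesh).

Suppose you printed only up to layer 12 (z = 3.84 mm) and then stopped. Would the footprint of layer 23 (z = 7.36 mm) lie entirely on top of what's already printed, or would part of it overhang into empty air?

Compare the two slices. At z = 3.84: the cube is present — its section is the full 12.5×29.5 rectangle (area 368.75 mm²); the cylinder at (14, 4.5) is not intersected at this z (z outside [4.5, 20.5]); the cylinder at (-1.5, 10) is not intersected at this z (z outside [6, 17.5]); the r=8 sphere at (-0.5, 10.5) slices to a regular 24-gon of circumradius 6.833 (√(r²−h²) with h=4.16 from center) (area = (24/2)·6.833²·sin(360°/24) = 145.02 mm²); Merging all regions: the regions partially overlap — summed areas 513.77 mm² minus the doubly-counted overlap 65.71 mm² gives 448.06 mm² — area = 448.06 mm². At z = 7.36: the 12.5×29.5 cube contributes its full rectangle (area 368.75 mm²); the r=8 cylinder at (14, 4.5) contributes a regular 24-gon of circumradius 8 (area = (24/2)·8.000²·sin(360°/24) = 198.77 mm²); the cylinder at (-1.5, 10): section is a regular 24-gon, circumradius r=4.5 (area = (24/2)·4.500²·sin(360°/24) = 62.89 mm²); the sphere at (-0.5, 10.5): section is a regular 24-gon, circumradius = √(r²−h²) = √(8²−0.64²) = 7.974 (area = (24/2)·7.974²·sin(360°/24) = 197.50 mm²); Taking the union: the regions partially overlap — summed areas 827.92 mm² minus the doubly-counted overlap 218.58 mm² gives 609.33 mm² — area = 609.33 mm². Checking containment: at z = 7.36 the cross-section extends beyond the z = 3.84 cross-section by about 161.27 mm².

part overhangs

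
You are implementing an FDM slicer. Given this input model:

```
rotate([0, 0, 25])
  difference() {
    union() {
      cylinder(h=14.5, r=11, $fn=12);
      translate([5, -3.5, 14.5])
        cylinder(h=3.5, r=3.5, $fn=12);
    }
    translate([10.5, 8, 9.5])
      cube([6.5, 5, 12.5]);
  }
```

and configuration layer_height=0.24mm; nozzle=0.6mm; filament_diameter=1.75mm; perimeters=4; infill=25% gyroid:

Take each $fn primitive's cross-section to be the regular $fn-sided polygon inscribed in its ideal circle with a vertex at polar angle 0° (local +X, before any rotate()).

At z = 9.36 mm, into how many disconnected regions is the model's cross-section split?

At z = 9.36 mm: the r=11 cylinder gives a regular 12-gon of circumradius 11 (constant along its height); the cylinder at (5, -3.5) is not intersected at this z (z outside [14.5, 18]); Combining (union): only the r=11 cylinder is present, so the union is just that shape — 1 connected region; the cube at (10.5, 8) is not intersected at this z (z outside [9.5, 22]); After the difference (first − rest): none of the subtracted shapes is present at this height, so the result so far is unchanged — 1 connected region; (rotated 25° about Z; rotation is an isometry so areas/perimeters/island counts are preserved). The result has 1 disconnected region.

1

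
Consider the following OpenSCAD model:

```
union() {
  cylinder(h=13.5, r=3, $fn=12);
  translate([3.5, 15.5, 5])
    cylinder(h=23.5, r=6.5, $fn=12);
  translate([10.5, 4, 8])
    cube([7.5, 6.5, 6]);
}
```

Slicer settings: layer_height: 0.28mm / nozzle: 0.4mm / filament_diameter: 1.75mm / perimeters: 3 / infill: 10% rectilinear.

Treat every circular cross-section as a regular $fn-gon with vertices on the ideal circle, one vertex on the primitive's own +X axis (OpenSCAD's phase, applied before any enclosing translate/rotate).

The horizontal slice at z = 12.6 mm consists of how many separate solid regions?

At z = 12.6 mm: the r=3 cylinder contributes a regular 12-gon of circumradius 3; the r=6.5 cylinder at (3.5, 15.5) gives a regular 12-gon of circumradius 6.5 (constant along its height); the cube at (10.5, 4) (footprint 7.5×6.5) is included at this height; Taking the union: the 3 present regions are separate (no shared area or edge), so areas and boundary lengths simply add and each stays a separate island — 3 connected regions. The result has 3 disconnected regions.

3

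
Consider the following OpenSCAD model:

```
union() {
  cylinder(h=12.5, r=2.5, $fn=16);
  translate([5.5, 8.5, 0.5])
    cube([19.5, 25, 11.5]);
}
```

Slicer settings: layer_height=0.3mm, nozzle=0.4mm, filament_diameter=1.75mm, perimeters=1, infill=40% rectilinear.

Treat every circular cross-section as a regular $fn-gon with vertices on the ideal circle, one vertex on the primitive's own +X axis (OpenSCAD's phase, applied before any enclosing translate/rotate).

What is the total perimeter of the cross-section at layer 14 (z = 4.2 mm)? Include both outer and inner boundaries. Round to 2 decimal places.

104.61 mm

At z = 4.2 mm: the cylinder: section is a regular 16-gon, circumradius r=2.5 (perimeter = 2·16·2.500·sin(180°/16) = 15.61 mm); the 19.5×25 cube at (5.5, 8.5) contributes its full rectangle (perimeter 89.00 mm); Taking the union: the 2 present regions are separate (no shared area or edge), so areas and boundary lengths simply add and each stays a separate island — boundary = 104.61 mm. Overall, the cross-section has 2 separate islands. Total boundary length (outer) = 104.61 mm.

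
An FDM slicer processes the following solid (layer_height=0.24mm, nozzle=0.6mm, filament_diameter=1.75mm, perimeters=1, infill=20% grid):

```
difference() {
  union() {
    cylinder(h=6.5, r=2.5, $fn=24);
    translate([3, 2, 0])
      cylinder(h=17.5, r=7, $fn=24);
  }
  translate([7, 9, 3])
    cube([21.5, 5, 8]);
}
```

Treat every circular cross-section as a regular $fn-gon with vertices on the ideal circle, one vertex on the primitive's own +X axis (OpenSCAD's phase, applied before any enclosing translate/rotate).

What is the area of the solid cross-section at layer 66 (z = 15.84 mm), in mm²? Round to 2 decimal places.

152.19 mm²

At z = 15.84 mm: the cylinder is not intersected at this z (z outside [0, 6.5]); the r=7 cylinder at (3, 2) contributes a regular 24-gon of circumradius 7 (area = (24/2)·7.000²·sin(360°/24) = 152.19 mm²); Combining (union): only the r=7 cylinder at (3, 2) is present, so the union is just that shape — area = 152.19 mm²; the cube at (7, 9) does not reach this height (z outside [3, 11]); Subtracting the remaining from the first: none of the subtracted shapes is present at this height, so the result so far is unchanged — area = 152.19 mm². Overall, the cross-section is a single solid region. Net area = 152.19 mm².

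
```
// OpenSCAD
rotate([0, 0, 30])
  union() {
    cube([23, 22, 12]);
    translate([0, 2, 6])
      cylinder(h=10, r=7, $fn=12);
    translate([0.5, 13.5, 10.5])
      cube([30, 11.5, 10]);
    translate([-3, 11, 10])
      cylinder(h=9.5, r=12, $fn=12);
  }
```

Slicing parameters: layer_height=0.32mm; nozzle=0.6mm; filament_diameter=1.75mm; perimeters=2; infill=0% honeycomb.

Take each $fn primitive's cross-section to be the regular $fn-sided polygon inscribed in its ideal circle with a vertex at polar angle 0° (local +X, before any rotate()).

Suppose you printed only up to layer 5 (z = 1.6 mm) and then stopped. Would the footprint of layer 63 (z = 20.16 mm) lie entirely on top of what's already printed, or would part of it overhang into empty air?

Compare the two slices. At z = 1.6: the 23×22 cube contributes its full rectangle (area 506.00 mm²); the cylinder at (0, 2) is not intersected at this z (z outside [6, 16]); the cube at (0.5, 13.5) does not reach this height (z outside [10.5, 20.5]); the cylinder at (-3, 11) is not intersected at this z (z outside [10, 19.5]); Taking the union: only the 23×22 cube is present, so the union is just that shape — area = 506.00 mm²; (rotated 30° about Z; rotation is an isometry so areas/perimeters/island counts are preserved). At z = 20.16: the cube does not reach this height (z outside [0, 12]); the cylinder at (0, 2) does not reach this height (z outside [6, 16]); the 30×11.5 cube at (0.5, 13.5) contributes its full rectangle (area 345.00 mm²); the cylinder at (-3, 11) is not intersected at this z (z outside [10, 19.5]); Merging all regions: only the 30×11.5 cube at (0.5, 13.5) is present, so the union is just that shape — area = 345.00 mm²; (whole slice rotated 30° about Z — lengths, areas and connectivity unchanged). Checking containment: at z = 20.16 the cross-section extends beyond the z = 1.6 cross-section by about 153.75 mm².

part overhangs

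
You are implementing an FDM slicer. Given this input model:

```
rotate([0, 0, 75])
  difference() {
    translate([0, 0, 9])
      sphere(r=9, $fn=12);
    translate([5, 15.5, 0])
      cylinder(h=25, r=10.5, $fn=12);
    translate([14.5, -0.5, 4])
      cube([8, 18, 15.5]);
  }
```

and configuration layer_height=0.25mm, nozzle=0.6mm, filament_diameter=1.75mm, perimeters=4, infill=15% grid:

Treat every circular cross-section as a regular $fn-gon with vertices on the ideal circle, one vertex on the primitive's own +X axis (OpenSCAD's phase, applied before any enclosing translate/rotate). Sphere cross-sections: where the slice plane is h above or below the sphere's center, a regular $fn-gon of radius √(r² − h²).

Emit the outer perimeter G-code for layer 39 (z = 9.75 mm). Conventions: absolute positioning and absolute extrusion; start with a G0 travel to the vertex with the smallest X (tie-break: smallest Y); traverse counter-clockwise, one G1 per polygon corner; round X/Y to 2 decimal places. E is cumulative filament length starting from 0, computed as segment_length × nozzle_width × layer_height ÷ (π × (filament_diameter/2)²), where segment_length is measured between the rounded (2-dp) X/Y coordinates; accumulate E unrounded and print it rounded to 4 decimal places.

At z = 9.75 mm: the sphere: section is a regular 12-gon, circumradius = √(r²−h²) = √(9²−0.75²) = 8.969; the r=10.5 cylinder at (5, 15.5) gives a regular 12-gon of circumradius 10.5 (constant along its height); the 8×18 cube at (14.5, -0.5) contributes its full rectangle; After the difference (first − rest): starting from the r=9 sphere, the r=10.5 cylinder at (5, 15.5) partially overlaps it — only the 18.14 mm² overlap (of its 330.75 mm²) is removed, clipping the outline; the 8×18 cube at (14.5, -0.5) misses the remaining region (no effect) — 1 connected region; (whole slice rotated 75° about Z — lengths, areas and connectivity unchanged). The outline is a single polygon with 14 vertices. Extrusion per mm of travel: 0.6 × 0.25 / (π × 0.875²) = 0.062363. Accumulating E over each segment gives final E = 3.4657.

G0 X-8.66 Y-2.32 Z9.75
G1 X-6.34 Y-6.34 E0.2895
G1 X-2.32 Y-8.66 E0.5789
G1 X2.32 Y-8.66 E0.8683
G1 X6.34 Y-6.34 E1.1577
G1 X8.66 Y-2.32 E1.4472
G1 X8.66 Y2.32 E1.7365
G1 X6.34 Y6.34 E2.0260
G1 X2.32 Y8.66 E2.3154
G1 X-2.32 Y8.66 E2.6048
G1 X-3.54 Y7.96 E2.6925
G1 X-3.54 Y6.12 E2.8073
G1 X-6.25 Y1.42 E3.1456
G1 X-8.66 Y0.03 E3.3191
G1 X-8.66 Y-2.32 E3.4657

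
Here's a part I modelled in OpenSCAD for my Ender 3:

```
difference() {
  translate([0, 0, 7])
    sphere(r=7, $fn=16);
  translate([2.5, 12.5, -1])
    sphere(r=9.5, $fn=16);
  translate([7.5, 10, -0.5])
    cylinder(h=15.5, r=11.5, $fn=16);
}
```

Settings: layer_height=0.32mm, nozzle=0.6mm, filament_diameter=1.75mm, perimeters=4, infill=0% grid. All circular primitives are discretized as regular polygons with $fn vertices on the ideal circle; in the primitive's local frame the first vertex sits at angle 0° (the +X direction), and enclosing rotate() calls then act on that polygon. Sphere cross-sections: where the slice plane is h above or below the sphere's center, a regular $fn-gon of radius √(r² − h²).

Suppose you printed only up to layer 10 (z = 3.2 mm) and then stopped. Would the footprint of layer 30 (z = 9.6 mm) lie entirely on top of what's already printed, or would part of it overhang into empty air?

part overhangs

Compare the two slices. At z = 3.2: the sphere: section is a regular 16-gon, circumradius = √(r²−h²) = √(7²−3.8²) = 5.879 (area = (16/2)·5.879²·sin(360°/16) = 105.80 mm²); the sphere at (2.5, 12.5): section is a regular 16-gon, circumradius = √(r²−h²) = √(9.5²−4.2²) = 8.521 (area = (16/2)·8.521²·sin(360°/16) = 222.29 mm²); the r=11.5 cylinder at (7.5, 10) contributes a regular 16-gon of circumradius 11.5 (area = (16/2)·11.500²·sin(360°/16) = 404.88 mm²); Subtracting the remaining from the first: starting from the r=7 sphere (105.80 mm²), the r=9.5 sphere at (2.5, 12.5) partially overlaps it — only the 6.09 mm² overlap (of its 222.29 mm²) is removed, clipping the outline; the r=11.5 cylinder at (7.5, 10) partially overlaps it — only the 28.45 mm² overlap (of its 404.88 mm²) is removed, clipping the outline — area = 71.26 mm². At z = 9.6: the r=7 sphere slices to a regular 16-gon of circumradius 6.499 (√(r²−h²) with h=2.6 from center) (area = (16/2)·6.499²·sin(360°/16) = 129.32 mm²); the sphere at (2.5, 12.5) does not reach this height (|z−center|=10.600 > r=9.5); the cylinder at (7.5, 10): section is a regular 16-gon, circumradius r=11.5 (area = (16/2)·11.500²·sin(360°/16) = 404.88 mm²); Taking the first minus the rest: starting from the r=7 sphere (129.32 mm²), the r=11.5 cylinder at (7.5, 10) partially overlaps it — only the 43.05 mm² overlap (of its 404.88 mm²) is removed, clipping the outline — area = 86.26 mm². Checking containment: at z = 9.6 the cross-section extends beyond the z = 3.2 cross-section by about 15.00 mm².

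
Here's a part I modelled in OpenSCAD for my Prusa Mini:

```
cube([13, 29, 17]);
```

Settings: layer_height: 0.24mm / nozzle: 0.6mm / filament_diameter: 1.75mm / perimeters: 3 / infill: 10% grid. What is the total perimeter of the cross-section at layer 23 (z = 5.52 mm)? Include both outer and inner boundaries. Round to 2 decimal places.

84.00 mm

At z = 5.52 mm: the cube is present — its section is the full 13×29 rectangle (perimeter 84.00 mm). Overall, the cross-section is a single solid region. Total boundary length (outer) = 84.00 mm.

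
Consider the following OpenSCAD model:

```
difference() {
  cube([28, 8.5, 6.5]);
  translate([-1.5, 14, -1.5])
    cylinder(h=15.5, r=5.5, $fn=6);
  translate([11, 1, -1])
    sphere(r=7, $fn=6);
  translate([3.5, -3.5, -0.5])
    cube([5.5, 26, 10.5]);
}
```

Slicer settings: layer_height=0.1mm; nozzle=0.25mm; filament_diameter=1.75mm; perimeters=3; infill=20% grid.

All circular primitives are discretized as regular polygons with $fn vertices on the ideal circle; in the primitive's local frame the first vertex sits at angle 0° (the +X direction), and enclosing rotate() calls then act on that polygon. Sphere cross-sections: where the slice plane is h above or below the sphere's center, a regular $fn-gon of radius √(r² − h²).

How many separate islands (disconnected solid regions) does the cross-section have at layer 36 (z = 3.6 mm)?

2

At z = 3.6 mm: the cube (footprint 28×8.5) is included at this height; the r=5.5 cylinder at (-1.5, 14) contributes a regular 6-gon of circumradius 5.5; the sphere at (11, 1): section is a regular 6-gon, circumradius = √(r²−h²) = √(7²−4.6²) = 5.276; the cube at (3.5, -3.5) is present — its section is the full 5.5×26 rectangle; Subtracting the remaining from the first: starting from the 28×8.5 cube, the r=5.5 cylinder at (-1.5, 14) misses the remaining region (no effect); the r=7 sphere at (11, 1) partially overlaps it — only the 46.14 mm² overlap (of its 72.33 mm²) is removed, clipping the outline; the 5.5×26 cube at (3.5, -3.5) partially overlaps it — only the 34.82 mm² overlap (of its 143.00 mm²) is removed, clipping the outline — 2 connected regions. Overall, the cross-section has 2 separate islands. Island count = 2.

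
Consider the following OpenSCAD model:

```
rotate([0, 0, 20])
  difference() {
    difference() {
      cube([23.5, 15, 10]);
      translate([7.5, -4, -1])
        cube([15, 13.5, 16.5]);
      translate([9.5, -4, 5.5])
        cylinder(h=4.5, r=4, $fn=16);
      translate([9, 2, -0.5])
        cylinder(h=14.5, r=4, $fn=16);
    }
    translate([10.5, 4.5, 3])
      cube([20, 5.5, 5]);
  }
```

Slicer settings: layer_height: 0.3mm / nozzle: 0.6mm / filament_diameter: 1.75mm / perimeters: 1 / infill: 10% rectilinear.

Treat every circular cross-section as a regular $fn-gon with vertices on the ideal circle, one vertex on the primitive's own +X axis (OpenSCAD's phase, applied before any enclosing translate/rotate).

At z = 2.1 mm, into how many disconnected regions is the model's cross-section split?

1

At z = 2.1 mm: the 23.5×15 cube contributes its full rectangle; the 15×13.5 cube at (7.5, -4) contributes its full rectangle; the cylinder at (9.5, -4) does not reach this height (z outside [5.5, 10]); the cylinder at (9, 2): section is a regular 16-gon, circumradius r=4; Taking the first minus the rest: starting from the 23.5×15 cube, the 15×13.5 cube at (7.5, -4) partially overlaps it — only the 142.50 mm² overlap (of its 202.50 mm²) is removed, clipping the outline; the r=4 cylinder at (9, 2) partially overlaps it — only the 11.02 mm² overlap (of its 48.98 mm²) is removed, clipping the outline — 1 connected region; the cube at (10.5, 4.5) is absent (z outside [3, 8]); After the difference (first − rest): none of the subtracted shapes is present at this height, so that combined region is unchanged — 1 connected region; (whole slice rotated 20° about Z — lengths, areas and connectivity unchanged). The result has 1 disconnected region.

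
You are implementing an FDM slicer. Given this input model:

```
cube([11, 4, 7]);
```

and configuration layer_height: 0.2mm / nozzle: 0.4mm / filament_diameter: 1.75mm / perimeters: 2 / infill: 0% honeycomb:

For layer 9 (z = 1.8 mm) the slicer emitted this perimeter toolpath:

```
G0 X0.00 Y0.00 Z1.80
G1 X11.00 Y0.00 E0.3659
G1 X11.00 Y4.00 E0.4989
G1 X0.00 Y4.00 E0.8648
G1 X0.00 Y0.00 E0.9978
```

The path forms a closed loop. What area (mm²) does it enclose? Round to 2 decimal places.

Apply the shoelace formula to the sequence of (X, Y) vertices; enclosed area = 44.00 mm².

44.00 mm²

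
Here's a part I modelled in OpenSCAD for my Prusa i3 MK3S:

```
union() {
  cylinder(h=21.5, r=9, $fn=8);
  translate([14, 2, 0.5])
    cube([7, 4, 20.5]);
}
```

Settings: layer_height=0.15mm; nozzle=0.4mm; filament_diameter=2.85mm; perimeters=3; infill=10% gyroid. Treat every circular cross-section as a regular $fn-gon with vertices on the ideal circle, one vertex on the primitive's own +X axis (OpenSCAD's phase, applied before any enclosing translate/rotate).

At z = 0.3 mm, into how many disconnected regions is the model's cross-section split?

1

At z = 0.3 mm: the r=9 cylinder gives a regular 8-gon of circumradius 9 (constant along its height); the cube at (14, 2) is absent (z outside [0.5, 21]); Taking the union: only the r=9 cylinder is present, so the union is just that shape — 1 connected region. The result has 1 disconnected region.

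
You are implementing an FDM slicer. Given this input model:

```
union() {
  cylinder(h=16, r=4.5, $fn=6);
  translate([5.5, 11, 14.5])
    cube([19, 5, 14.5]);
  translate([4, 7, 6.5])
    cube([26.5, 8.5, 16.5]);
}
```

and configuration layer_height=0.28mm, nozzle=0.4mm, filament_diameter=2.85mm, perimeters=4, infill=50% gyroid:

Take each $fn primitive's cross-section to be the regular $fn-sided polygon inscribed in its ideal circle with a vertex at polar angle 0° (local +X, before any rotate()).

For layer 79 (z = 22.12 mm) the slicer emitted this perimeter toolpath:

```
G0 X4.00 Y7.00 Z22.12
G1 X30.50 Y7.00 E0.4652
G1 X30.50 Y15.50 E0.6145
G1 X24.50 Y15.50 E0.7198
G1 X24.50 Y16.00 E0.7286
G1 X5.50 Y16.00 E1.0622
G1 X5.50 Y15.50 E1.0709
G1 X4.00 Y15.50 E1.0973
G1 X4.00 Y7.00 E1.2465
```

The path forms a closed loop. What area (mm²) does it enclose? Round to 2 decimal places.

234.75 mm²

Apply the shoelace formula to the sequence of (X, Y) vertices; enclosed area = 234.75 mm².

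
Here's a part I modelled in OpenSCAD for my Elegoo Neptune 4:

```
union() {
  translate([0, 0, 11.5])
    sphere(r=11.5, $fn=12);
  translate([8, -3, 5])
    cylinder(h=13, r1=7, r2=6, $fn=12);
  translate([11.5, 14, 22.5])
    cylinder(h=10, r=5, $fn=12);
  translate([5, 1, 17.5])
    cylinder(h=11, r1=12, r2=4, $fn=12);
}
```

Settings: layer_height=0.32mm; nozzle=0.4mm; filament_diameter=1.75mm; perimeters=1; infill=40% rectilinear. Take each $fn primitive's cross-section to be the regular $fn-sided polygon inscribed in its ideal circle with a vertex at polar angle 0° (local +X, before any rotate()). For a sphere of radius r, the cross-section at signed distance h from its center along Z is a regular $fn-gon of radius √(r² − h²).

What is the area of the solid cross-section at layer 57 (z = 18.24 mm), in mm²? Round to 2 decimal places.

438.79 mm²

At z = 18.24 mm: the r=11.5 sphere contributes a regular 12-gon of circumradius √(11.5²−6.74²) = 9.318 (area = (12/2)·9.318²·sin(360°/12) = 260.47 mm²); the cone at (8, -3) is not intersected at this z (z outside [5, 18]); the cylinder at (11.5, 14) does not reach this height (z outside [22.5, 32.5]); the cone at (5, 1): at t=0.067 of its height the radius interpolates to r₁+(r₂−r₁)t = 11.462, giving a regular 12-gon of that circumradius (area = (12/2)·11.462²·sin(360°/12) = 394.12 mm²); Taking the union: the regions partially overlap — summed areas 654.59 mm² minus the doubly-counted overlap 215.80 mm² gives 438.79 mm² — area = 438.79 mm². Overall, the cross-section is a single solid region. Net area = 438.79 mm².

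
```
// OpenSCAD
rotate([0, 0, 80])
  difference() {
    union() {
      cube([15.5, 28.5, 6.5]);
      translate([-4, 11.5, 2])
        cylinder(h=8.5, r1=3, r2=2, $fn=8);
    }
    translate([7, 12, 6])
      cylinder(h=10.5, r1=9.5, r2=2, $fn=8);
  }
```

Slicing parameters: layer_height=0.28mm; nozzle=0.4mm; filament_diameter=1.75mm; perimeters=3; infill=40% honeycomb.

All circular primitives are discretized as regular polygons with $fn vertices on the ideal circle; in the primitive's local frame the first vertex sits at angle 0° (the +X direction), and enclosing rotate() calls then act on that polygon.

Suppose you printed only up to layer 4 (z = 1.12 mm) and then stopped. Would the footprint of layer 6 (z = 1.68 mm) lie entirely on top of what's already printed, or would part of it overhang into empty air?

Compare the two slices. At z = 1.12: the cube (footprint 15.5×28.5) is included at this height (area 441.75 mm²); the cone at (-4, 11.5) is not intersected at this z (z outside [2, 10.5]); Combining (union): only the 15.5×28.5 cube is present, so the union is just that shape — area = 441.75 mm²; the cone at (7, 12) is not intersected at this z (z outside [6, 16.5]); Taking the first minus the rest: none of the subtracted shapes is present at this height, so that combined region is unchanged — area = 441.75 mm²; (rotated 80° about Z; rotation is an isometry so areas/perimeters/island counts are preserved). At z = 1.68: the 15.5×28.5 cube contributes its full rectangle (area 441.75 mm²); the cone at (-4, 11.5) does not reach this height (z outside [2, 10.5]); Merging all regions: only the 15.5×28.5 cube is present, so the union is just that shape — area = 441.75 mm²; the cone at (7, 12) is not intersected at this z (z outside [6, 16.5]); Taking the first minus the rest: none of the subtracted shapes is present at this height, so the result so far is unchanged — area = 441.75 mm²; (whole slice rotated 80° about Z — lengths, areas and connectivity unchanged). Checking containment: the cross-section at z = 1.68 is a subset of the cross-section at z = 1.12.

entirely on top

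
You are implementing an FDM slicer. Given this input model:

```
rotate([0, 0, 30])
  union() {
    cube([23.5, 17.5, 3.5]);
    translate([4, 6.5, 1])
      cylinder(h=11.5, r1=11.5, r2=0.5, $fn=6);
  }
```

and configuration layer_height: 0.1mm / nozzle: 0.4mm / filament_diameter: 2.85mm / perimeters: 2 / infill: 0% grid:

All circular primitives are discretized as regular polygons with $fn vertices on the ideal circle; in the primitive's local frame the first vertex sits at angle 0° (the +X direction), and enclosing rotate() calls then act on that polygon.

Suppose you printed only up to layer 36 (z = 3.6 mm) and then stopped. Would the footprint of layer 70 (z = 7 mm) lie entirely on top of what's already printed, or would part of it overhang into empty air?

Compare the two slices. At z = 3.6: the cube is absent (z outside [0, 3.5]); the cone at (4, 6.5): at t=0.226 of its height the radius interpolates to r₁+(r₂−r₁)t = 9.013, giving a regular 6-gon of that circumradius (area = (6/2)·9.013²·sin(360°/6) = 211.05 mm²); Merging all regions: only the cone at (4, 6.5) is present, so the union is just that shape — area = 211.05 mm²; (rotated 30° about Z; rotation is an isometry so areas/perimeters/island counts are preserved). At z = 7: the cube is not intersected at this z (z outside [0, 3.5]); the cone at (4, 6.5): at t=0.522 of its height the radius interpolates to r₁+(r₂−r₁)t = 5.761, giving a regular 6-gon of that circumradius (area = (6/2)·5.761²·sin(360°/6) = 86.22 mm²); Taking the union: only the cone at (4, 6.5) is present, so the union is just that shape — area = 86.22 mm²; (rotated 30° about Z; rotation is an isometry so areas/perimeters/island counts are preserved). Checking containment: the cross-section at z = 7 is a subset of the cross-section at z = 3.6.

entirely on top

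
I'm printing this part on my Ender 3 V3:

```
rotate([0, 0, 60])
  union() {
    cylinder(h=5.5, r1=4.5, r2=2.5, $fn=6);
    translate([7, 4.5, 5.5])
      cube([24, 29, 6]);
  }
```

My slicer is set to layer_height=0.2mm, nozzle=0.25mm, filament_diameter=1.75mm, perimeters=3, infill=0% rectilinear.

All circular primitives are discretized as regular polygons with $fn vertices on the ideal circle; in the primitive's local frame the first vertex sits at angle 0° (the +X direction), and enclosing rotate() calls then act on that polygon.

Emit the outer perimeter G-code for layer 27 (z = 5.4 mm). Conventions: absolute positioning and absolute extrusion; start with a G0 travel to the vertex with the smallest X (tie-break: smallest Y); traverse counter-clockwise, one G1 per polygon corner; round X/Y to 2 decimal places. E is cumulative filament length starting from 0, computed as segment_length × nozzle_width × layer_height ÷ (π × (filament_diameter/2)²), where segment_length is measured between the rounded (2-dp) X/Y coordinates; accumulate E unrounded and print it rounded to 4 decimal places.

G0 X-2.54 Y0.00 Z5.40
G1 X-1.27 Y-2.20 E0.0528
G1 X1.27 Y-2.20 E0.1056
G1 X2.54 Y0.00 E0.1584
G1 X1.27 Y2.20 E0.2112
G1 X-1.27 Y2.20 E0.2640
G1 X-2.54 Y0.00 E0.3168

At z = 5.4 mm: the cone contributes a regular 6-gon of circumradius 2.536 (interpolated between r1=4.5 and r2=2.5 at t=0.982); the cube at (7, 4.5) is not intersected at this z (z outside [5.5, 11.5]); Taking the union: only the cone is present, so the union is just that shape — 1 connected region; (whole slice rotated 60° about Z — lengths, areas and connectivity unchanged). The outline is a single polygon with 6 vertices. Extrusion per mm of travel: 0.25 × 0.2 / (π × 0.875²) = 0.020788. Accumulating E over each segment gives final E = 0.3168.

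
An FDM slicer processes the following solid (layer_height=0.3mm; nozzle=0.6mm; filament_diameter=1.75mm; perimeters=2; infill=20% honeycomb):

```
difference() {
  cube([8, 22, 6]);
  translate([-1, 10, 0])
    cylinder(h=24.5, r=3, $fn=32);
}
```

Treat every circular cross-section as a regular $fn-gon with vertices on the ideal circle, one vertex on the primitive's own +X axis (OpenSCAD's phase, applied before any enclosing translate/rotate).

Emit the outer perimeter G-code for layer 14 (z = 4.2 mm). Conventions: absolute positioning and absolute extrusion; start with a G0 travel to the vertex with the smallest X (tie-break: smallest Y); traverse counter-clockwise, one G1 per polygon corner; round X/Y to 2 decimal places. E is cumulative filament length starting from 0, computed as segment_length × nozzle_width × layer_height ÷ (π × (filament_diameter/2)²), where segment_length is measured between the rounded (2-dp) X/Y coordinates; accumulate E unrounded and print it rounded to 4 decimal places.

G0 X0.00 Y0.00 Z4.20
G1 X8.00 Y0.00 E0.5987
G1 X8.00 Y22.00 E2.2451
G1 X0.00 Y22.00 E2.8437
G1 X0.00 Y12.82 E3.5307
G1 X0.15 Y12.77 E3.5426
G1 X0.67 Y12.49 E3.5868
G1 X1.12 Y12.12 E3.6304
G1 X1.49 Y11.67 E3.6740
G1 X1.77 Y11.15 E3.7182
G1 X1.94 Y10.59 E3.7619
G1 X2.00 Y10.00 E3.8063
G1 X1.94 Y9.41 E3.8507
G1 X1.77 Y8.85 E3.8945
G1 X1.49 Y8.33 E3.9387
G1 X1.12 Y7.88 E3.9823
G1 X0.67 Y7.51 E4.0259
G1 X0.15 Y7.23 E4.0701
G1 X0.00 Y7.18 E4.0819
G1 X0.00 Y0.00 E4.6192

At z = 4.2 mm: the 8×22 cube contributes its full rectangle; the r=3 cylinder at (-1, 10) contributes a regular 32-gon of circumradius 3; After the difference (first − rest): starting from the 8×22 cube, the r=3 cylinder at (-1, 10) partially overlaps it — only the 8.18 mm² overlap (of its 28.09 mm²) is removed, clipping the outline — 1 connected region. The outline is a single polygon with 19 vertices. Extrusion per mm of travel: 0.6 × 0.3 / (π × 0.875²) = 0.074835. Accumulating E over each segment gives final E = 4.6192.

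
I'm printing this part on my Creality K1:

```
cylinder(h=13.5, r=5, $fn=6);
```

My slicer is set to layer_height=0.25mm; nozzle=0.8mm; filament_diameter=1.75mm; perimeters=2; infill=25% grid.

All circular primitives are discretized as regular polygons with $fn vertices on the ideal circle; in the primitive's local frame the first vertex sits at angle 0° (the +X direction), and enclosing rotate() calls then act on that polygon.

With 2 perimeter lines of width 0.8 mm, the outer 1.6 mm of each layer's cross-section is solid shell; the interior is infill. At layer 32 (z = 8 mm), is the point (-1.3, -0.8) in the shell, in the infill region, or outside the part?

At z = 8 mm: the cylinder: section is a regular 6-gon, circumradius r=5. Overall, the cross-section is a single solid region. The nearest boundary edge runs (-5.00, 0.00)→(-2.50, -4.33); distance from the point to it = 2.80 mm. The point is inside the cross-section and 2.80 mm from the nearest boundary — more than the 1.6 mm shell width (2 × 0.8), so it's in the infill interior.

infill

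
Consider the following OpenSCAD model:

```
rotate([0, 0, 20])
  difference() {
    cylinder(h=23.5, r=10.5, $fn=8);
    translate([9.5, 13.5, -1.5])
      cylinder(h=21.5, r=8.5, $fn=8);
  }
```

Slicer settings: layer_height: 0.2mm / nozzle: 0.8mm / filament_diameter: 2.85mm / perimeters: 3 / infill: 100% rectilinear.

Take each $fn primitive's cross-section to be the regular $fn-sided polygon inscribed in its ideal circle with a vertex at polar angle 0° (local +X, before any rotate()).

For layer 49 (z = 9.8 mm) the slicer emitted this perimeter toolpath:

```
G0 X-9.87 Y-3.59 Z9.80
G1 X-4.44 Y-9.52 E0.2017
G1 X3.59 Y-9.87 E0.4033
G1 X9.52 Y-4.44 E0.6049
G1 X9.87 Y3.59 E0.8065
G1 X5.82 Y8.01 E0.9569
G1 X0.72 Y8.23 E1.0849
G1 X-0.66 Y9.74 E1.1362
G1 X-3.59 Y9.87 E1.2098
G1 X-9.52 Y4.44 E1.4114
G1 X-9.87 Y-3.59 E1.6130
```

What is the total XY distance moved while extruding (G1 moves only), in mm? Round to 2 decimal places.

Sum the Euclidean lengths of each G1 segment: total = 64.31 mm.

64.31 mm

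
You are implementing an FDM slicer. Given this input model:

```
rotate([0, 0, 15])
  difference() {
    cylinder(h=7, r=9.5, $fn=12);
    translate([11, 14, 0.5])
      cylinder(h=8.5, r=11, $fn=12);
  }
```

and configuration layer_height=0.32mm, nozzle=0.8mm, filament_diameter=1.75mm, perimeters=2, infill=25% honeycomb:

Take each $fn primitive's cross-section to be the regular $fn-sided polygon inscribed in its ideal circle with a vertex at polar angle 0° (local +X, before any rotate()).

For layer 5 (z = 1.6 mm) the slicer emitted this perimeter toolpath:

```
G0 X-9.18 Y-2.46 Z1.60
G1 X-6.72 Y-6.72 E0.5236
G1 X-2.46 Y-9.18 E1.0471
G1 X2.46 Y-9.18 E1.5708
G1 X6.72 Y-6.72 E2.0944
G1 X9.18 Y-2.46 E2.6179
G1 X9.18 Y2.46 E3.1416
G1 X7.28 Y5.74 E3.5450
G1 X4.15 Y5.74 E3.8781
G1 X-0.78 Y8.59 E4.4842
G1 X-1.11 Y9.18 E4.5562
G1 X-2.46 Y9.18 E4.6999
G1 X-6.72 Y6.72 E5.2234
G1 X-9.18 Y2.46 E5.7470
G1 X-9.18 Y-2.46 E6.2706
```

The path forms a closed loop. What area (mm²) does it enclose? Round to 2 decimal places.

Apply the shoelace formula to the sequence of (X, Y) vertices; enclosed area = 257.05 mm².

257.05 mm²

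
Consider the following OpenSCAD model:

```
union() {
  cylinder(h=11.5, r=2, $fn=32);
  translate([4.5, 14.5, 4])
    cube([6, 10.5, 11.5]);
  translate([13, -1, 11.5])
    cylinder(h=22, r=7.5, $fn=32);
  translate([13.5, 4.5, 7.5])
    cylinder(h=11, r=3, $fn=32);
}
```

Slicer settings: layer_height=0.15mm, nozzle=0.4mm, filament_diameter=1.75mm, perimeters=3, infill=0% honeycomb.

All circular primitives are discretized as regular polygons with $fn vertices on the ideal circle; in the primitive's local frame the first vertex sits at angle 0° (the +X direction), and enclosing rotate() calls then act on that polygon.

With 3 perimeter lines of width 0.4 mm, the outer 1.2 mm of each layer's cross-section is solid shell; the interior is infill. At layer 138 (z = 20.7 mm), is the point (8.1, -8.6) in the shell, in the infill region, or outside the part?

At z = 20.7 mm: the cylinder is absent (z outside [0, 11.5]); the cube at (4.5, 14.5) is absent (z outside [4, 15.5]); the cylinder at (13, -1): section is a regular 32-gon, circumradius r=7.5; the cylinder at (13.5, 4.5) is not intersected at this z (z outside [7.5, 18.5]); Combining (union): only the r=7.5 cylinder at (13, -1) is present, so the union is just that shape — 1 connected region. Overall, the cross-section is a single solid region. The nearest boundary edge runs (7.70, -6.30)→(8.83, -7.24); distance from the point to it = 1.55 mm. The point is not inside any of the regions above, so it lies outside the cross-section (1.55 mm from the nearest boundary).

outside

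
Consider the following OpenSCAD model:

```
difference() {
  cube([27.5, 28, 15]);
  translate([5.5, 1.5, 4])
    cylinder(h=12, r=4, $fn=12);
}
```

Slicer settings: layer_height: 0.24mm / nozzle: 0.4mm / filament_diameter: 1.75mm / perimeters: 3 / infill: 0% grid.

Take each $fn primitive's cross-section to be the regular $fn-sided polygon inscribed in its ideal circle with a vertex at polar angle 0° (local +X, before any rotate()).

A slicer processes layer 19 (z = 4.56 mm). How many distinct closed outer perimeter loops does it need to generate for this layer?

1

At z = 4.56 mm: the 27.5×28 cube contributes its full rectangle; the r=4 cylinder at (5.5, 1.5) gives a regular 12-gon of circumradius 4 (constant along its height); Taking the first minus the rest: starting from the 27.5×28 cube, the r=4 cylinder at (5.5, 1.5) partially overlaps it — only the 35.40 mm² overlap (of its 48.00 mm²) is removed, clipping the outline — 1 connected region. The result has 1 disconnected region.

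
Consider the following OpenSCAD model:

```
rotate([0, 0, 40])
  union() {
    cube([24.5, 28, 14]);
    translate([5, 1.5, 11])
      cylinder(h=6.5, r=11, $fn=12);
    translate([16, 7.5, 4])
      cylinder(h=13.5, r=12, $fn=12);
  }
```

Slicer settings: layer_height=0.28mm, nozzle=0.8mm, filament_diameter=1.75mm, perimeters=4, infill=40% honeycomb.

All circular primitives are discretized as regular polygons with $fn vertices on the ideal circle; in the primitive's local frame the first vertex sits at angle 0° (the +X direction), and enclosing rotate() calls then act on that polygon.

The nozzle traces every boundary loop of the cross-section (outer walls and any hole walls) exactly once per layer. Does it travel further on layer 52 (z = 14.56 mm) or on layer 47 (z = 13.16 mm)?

layer 47 (z = 13.16 mm)

Layer 52 (z = 14.56): the cube is not intersected at this z (z outside [0, 14]); the cylinder at (5, 1.5): section is a regular 12-gon, circumradius r=11 (perimeter = 2·12·11.000·sin(180°/12) = 68.33 mm); the r=12 cylinder at (16, 7.5) gives a regular 12-gon of circumradius 12 (constant along its height) (perimeter = 2·12·12.000·sin(180°/12) = 74.54 mm); Combining (union): the regions partially overlap (shared area 129.91 mm²), so the edge portions inside another operand are dropped and the merged outline is re-measured after clipping — boundary = 98.19 mm; (rotated 40° about Z; rotation is an isometry so areas/perimeters/island counts are preserved). So its perimeter = 98.19 mm. Layer 47 (z = 13.16): the cube (footprint 24.5×28) is included at this height (perimeter 105.00 mm); the cylinder at (5, 1.5): section is a regular 12-gon, circumradius r=11 (perimeter = 2·12·11.000·sin(180°/12) = 68.33 mm); the r=12 cylinder at (16, 7.5) contributes a regular 12-gon of circumradius 12 (perimeter = 2·12·12.000·sin(180°/12) = 74.54 mm); Combining (union): the regions partially overlap (shared area 531.68 mm²), so the edge portions inside another operand are dropped and the merged outline is re-measured after clipping — boundary = 123.34 mm; (rotated 40° about Z; rotation is an isometry so areas/perimeters/island counts are preserved). So its perimeter = 123.34 mm. Layer 47 is larger (123.34 vs 98.19 mm).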